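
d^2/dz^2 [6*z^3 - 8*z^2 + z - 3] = 36*z - 16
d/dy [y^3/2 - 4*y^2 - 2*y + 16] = 3*y^2/2 - 8*y - 2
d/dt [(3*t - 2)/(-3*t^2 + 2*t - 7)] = (9*t^2 - 12*t - 17)/(9*t^4 - 12*t^3 + 46*t^2 - 28*t + 49)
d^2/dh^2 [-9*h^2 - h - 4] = -18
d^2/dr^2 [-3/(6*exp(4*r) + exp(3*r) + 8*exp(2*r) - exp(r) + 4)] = 3*(-2*(24*exp(3*r) + 3*exp(2*r) + 16*exp(r) - 1)^2*exp(r) + (96*exp(3*r) + 9*exp(2*r) + 32*exp(r) - 1)*(6*exp(4*r) + exp(3*r) + 8*exp(2*r) - exp(r) + 4))*exp(r)/(6*exp(4*r) + exp(3*r) + 8*exp(2*r) - exp(r) + 4)^3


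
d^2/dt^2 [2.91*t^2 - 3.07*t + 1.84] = 5.82000000000000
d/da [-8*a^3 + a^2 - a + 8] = -24*a^2 + 2*a - 1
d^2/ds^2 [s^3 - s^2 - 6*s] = 6*s - 2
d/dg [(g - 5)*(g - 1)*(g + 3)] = 3*g^2 - 6*g - 13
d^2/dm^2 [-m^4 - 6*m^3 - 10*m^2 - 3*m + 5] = -12*m^2 - 36*m - 20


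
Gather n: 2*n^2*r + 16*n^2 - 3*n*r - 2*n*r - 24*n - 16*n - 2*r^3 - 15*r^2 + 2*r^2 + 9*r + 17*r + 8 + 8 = n^2*(2*r + 16) + n*(-5*r - 40) - 2*r^3 - 13*r^2 + 26*r + 16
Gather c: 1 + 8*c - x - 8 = 8*c - x - 7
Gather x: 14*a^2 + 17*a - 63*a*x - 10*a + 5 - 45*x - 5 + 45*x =14*a^2 - 63*a*x + 7*a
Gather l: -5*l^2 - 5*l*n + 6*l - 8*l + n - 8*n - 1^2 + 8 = -5*l^2 + l*(-5*n - 2) - 7*n + 7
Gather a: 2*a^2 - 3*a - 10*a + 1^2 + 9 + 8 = 2*a^2 - 13*a + 18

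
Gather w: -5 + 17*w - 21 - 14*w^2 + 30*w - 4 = -14*w^2 + 47*w - 30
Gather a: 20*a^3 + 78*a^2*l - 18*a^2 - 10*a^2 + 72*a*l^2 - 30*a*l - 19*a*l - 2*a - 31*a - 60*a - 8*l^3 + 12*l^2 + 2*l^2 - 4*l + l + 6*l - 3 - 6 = 20*a^3 + a^2*(78*l - 28) + a*(72*l^2 - 49*l - 93) - 8*l^3 + 14*l^2 + 3*l - 9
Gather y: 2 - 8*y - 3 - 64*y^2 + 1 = -64*y^2 - 8*y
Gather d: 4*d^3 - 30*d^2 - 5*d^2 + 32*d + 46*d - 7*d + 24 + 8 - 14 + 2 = 4*d^3 - 35*d^2 + 71*d + 20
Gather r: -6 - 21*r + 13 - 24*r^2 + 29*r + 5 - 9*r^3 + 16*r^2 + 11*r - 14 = -9*r^3 - 8*r^2 + 19*r - 2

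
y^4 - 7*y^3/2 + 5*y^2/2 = y^2*(y - 5/2)*(y - 1)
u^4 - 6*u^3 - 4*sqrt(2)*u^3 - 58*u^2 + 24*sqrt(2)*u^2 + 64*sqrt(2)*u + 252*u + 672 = (u - 8)*(u + 2)*(u - 7*sqrt(2))*(u + 3*sqrt(2))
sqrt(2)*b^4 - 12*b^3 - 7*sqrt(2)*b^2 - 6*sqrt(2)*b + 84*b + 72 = (b - 3)*(b + 2)*(b - 6*sqrt(2))*(sqrt(2)*b + sqrt(2))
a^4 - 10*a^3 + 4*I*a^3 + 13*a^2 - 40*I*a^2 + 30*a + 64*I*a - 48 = (a - 8)*(a - 2)*(a + I)*(a + 3*I)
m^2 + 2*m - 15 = (m - 3)*(m + 5)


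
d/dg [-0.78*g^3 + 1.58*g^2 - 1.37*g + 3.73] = -2.34*g^2 + 3.16*g - 1.37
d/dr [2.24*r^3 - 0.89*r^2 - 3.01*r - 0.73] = 6.72*r^2 - 1.78*r - 3.01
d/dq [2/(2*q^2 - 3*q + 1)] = 2*(3 - 4*q)/(2*q^2 - 3*q + 1)^2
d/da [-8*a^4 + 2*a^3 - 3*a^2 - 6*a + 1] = -32*a^3 + 6*a^2 - 6*a - 6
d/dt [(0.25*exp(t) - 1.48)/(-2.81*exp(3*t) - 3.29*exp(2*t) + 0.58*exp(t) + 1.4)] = (1.405*exp(3*t) - 11.6539*exp(2*t) - 9.7384*exp(t) + 1.2084)*exp(t)/(7.8961*exp(6*t) + 18.4898*exp(5*t) + 7.5645*exp(4*t) - 11.6844*exp(3*t) - 8.8756*exp(2*t) + 1.624*exp(t) + 1.96)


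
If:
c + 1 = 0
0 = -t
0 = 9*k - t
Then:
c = -1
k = 0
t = 0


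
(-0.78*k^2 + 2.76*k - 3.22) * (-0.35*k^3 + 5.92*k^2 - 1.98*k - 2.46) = 0.273*k^5 - 5.5836*k^4 + 19.0106*k^3 - 22.6084*k^2 - 0.413999999999999*k + 7.9212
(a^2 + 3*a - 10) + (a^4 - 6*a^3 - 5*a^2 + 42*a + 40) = a^4 - 6*a^3 - 4*a^2 + 45*a + 30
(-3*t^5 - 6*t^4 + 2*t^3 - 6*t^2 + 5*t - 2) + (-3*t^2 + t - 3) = -3*t^5 - 6*t^4 + 2*t^3 - 9*t^2 + 6*t - 5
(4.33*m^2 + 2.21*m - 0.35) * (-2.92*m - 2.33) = -12.6436*m^3 - 16.5421*m^2 - 4.1273*m + 0.8155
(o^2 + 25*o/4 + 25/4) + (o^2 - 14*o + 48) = 2*o^2 - 31*o/4 + 217/4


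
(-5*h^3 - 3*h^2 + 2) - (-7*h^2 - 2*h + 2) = -5*h^3 + 4*h^2 + 2*h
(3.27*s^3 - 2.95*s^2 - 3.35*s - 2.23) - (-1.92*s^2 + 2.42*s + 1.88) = 3.27*s^3 - 1.03*s^2 - 5.77*s - 4.11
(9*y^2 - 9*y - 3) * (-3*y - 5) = -27*y^3 - 18*y^2 + 54*y + 15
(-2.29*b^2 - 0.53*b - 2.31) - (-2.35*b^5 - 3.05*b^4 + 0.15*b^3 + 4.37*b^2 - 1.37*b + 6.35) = 2.35*b^5 + 3.05*b^4 - 0.15*b^3 - 6.66*b^2 + 0.84*b - 8.66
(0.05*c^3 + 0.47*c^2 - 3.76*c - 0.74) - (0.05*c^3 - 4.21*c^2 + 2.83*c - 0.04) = 4.68*c^2 - 6.59*c - 0.7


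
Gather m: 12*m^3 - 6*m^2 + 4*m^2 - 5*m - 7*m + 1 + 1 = 12*m^3 - 2*m^2 - 12*m + 2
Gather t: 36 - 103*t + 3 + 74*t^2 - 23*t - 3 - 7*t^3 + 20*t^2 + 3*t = -7*t^3 + 94*t^2 - 123*t + 36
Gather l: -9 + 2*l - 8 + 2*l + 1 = 4*l - 16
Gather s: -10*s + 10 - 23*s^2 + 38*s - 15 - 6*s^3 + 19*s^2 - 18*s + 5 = -6*s^3 - 4*s^2 + 10*s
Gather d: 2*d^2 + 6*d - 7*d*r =2*d^2 + d*(6 - 7*r)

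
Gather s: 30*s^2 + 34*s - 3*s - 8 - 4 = 30*s^2 + 31*s - 12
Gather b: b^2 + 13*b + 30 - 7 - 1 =b^2 + 13*b + 22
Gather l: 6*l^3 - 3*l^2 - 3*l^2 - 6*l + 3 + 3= 6*l^3 - 6*l^2 - 6*l + 6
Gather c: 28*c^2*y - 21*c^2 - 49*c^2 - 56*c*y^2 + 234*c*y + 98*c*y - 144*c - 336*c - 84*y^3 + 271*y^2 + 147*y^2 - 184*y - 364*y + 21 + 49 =c^2*(28*y - 70) + c*(-56*y^2 + 332*y - 480) - 84*y^3 + 418*y^2 - 548*y + 70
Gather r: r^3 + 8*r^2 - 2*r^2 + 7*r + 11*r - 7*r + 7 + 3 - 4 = r^3 + 6*r^2 + 11*r + 6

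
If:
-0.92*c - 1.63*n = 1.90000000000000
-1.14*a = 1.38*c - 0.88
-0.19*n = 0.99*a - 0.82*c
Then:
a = 0.46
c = 0.26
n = -1.31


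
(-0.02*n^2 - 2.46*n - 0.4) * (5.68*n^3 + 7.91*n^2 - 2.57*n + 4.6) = -0.1136*n^5 - 14.131*n^4 - 21.6792*n^3 + 3.0662*n^2 - 10.288*n - 1.84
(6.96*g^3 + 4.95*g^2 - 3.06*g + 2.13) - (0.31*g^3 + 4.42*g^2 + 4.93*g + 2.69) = 6.65*g^3 + 0.53*g^2 - 7.99*g - 0.56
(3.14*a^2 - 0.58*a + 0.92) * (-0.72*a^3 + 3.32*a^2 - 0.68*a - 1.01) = -2.2608*a^5 + 10.8424*a^4 - 4.7232*a^3 + 0.2774*a^2 - 0.0398000000000001*a - 0.9292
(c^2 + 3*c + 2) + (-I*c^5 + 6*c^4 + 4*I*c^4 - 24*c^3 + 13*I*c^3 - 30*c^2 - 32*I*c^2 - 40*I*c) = -I*c^5 + 6*c^4 + 4*I*c^4 - 24*c^3 + 13*I*c^3 - 29*c^2 - 32*I*c^2 + 3*c - 40*I*c + 2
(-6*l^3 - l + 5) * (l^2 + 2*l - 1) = -6*l^5 - 12*l^4 + 5*l^3 + 3*l^2 + 11*l - 5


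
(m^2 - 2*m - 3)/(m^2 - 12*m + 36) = (m^2 - 2*m - 3)/(m^2 - 12*m + 36)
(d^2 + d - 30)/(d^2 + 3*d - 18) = (d - 5)/(d - 3)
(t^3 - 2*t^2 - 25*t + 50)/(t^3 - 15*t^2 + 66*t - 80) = (t + 5)/(t - 8)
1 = 1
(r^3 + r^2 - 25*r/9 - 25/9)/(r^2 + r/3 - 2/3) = (9*r^2 - 25)/(3*(3*r - 2))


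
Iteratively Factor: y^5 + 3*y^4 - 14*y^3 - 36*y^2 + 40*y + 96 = (y - 3)*(y^4 + 6*y^3 + 4*y^2 - 24*y - 32) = (y - 3)*(y + 2)*(y^3 + 4*y^2 - 4*y - 16) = (y - 3)*(y + 2)^2*(y^2 + 2*y - 8) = (y - 3)*(y + 2)^2*(y + 4)*(y - 2)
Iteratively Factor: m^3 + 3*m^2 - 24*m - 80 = (m - 5)*(m^2 + 8*m + 16) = (m - 5)*(m + 4)*(m + 4)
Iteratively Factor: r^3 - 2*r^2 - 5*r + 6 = (r - 1)*(r^2 - r - 6) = (r - 3)*(r - 1)*(r + 2)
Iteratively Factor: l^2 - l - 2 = (l - 2)*(l + 1)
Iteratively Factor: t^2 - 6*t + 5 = (t - 1)*(t - 5)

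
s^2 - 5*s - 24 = (s - 8)*(s + 3)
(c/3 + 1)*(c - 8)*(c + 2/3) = c^3/3 - 13*c^2/9 - 82*c/9 - 16/3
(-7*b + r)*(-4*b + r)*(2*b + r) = 56*b^3 + 6*b^2*r - 9*b*r^2 + r^3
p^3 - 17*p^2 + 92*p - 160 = (p - 8)*(p - 5)*(p - 4)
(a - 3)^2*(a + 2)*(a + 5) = a^4 + a^3 - 23*a^2 + 3*a + 90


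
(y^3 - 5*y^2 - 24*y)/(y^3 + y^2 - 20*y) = (y^2 - 5*y - 24)/(y^2 + y - 20)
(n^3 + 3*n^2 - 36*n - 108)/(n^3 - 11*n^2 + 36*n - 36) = (n^2 + 9*n + 18)/(n^2 - 5*n + 6)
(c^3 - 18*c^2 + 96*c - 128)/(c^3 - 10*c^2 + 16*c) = (c - 8)/c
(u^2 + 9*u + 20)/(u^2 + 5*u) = (u + 4)/u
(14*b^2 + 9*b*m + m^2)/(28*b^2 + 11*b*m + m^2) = (2*b + m)/(4*b + m)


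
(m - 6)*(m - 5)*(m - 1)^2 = m^4 - 13*m^3 + 53*m^2 - 71*m + 30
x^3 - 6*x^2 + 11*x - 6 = (x - 3)*(x - 2)*(x - 1)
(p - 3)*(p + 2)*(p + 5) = p^3 + 4*p^2 - 11*p - 30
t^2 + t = t*(t + 1)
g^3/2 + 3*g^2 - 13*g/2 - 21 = (g/2 + 1)*(g - 3)*(g + 7)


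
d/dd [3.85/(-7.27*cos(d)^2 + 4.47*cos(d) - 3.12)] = (17.2095 - 55.979*cos(d))*sin(d)/(7.27*cos(d)^2 - 4.47*cos(d) + 3.12)^2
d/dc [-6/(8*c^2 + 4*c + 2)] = 6*(4*c + 1)/(4*c^2 + 2*c + 1)^2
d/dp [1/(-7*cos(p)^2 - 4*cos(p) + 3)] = -2*(7*cos(p) + 2)*sin(p)/(7*cos(p)^2 + 4*cos(p) - 3)^2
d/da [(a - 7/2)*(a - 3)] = 2*a - 13/2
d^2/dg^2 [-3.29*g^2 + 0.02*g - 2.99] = -6.58000000000000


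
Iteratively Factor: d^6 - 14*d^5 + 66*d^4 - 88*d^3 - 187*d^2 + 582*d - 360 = (d - 3)*(d^5 - 11*d^4 + 33*d^3 + 11*d^2 - 154*d + 120) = (d - 4)*(d - 3)*(d^4 - 7*d^3 + 5*d^2 + 31*d - 30) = (d - 4)*(d - 3)^2*(d^3 - 4*d^2 - 7*d + 10) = (d - 4)*(d - 3)^2*(d + 2)*(d^2 - 6*d + 5) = (d - 5)*(d - 4)*(d - 3)^2*(d + 2)*(d - 1)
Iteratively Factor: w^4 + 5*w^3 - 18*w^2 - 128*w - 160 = (w - 5)*(w^3 + 10*w^2 + 32*w + 32) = (w - 5)*(w + 4)*(w^2 + 6*w + 8) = (w - 5)*(w + 2)*(w + 4)*(w + 4)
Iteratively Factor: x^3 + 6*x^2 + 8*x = (x)*(x^2 + 6*x + 8) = x*(x + 2)*(x + 4)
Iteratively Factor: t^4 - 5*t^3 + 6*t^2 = (t - 3)*(t^3 - 2*t^2) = t*(t - 3)*(t^2 - 2*t) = t^2*(t - 3)*(t - 2)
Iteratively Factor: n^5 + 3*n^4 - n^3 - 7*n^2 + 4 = (n - 1)*(n^4 + 4*n^3 + 3*n^2 - 4*n - 4) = (n - 1)^2*(n^3 + 5*n^2 + 8*n + 4) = (n - 1)^2*(n + 2)*(n^2 + 3*n + 2) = (n - 1)^2*(n + 2)^2*(n + 1)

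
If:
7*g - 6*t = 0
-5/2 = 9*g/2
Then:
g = -5/9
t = -35/54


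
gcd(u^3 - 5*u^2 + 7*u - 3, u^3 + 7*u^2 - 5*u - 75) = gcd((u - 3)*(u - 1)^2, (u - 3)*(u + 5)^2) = u - 3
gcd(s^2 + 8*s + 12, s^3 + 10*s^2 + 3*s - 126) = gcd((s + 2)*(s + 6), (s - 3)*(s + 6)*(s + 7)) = s + 6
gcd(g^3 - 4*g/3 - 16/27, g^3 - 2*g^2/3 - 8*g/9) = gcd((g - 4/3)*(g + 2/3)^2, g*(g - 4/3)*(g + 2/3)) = g^2 - 2*g/3 - 8/9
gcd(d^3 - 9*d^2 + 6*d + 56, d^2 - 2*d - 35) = d - 7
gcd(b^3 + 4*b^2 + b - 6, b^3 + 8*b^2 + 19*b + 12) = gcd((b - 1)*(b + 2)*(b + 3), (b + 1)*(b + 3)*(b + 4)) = b + 3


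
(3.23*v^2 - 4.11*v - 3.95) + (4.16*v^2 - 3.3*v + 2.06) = 7.39*v^2 - 7.41*v - 1.89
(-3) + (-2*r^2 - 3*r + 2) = -2*r^2 - 3*r - 1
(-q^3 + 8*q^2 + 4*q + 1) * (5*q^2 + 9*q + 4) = -5*q^5 + 31*q^4 + 88*q^3 + 73*q^2 + 25*q + 4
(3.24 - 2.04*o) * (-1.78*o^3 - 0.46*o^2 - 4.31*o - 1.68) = 3.6312*o^4 - 4.8288*o^3 + 7.302*o^2 - 10.5372*o - 5.4432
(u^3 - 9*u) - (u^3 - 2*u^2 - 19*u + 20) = 2*u^2 + 10*u - 20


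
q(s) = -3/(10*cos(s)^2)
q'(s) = -3*sin(s)/(5*cos(s)^3)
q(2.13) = -1.07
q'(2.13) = 3.41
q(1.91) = -2.71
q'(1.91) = 15.36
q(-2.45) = -0.51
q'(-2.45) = -0.84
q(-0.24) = -0.32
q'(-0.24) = 0.16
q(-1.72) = -13.58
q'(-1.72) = -180.63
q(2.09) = -1.22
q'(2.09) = 4.26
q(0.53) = -0.40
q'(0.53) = -0.47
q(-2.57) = -0.42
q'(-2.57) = -0.55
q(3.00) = -0.31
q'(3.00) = 0.09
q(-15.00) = -0.52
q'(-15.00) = -0.89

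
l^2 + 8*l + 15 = (l + 3)*(l + 5)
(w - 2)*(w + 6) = w^2 + 4*w - 12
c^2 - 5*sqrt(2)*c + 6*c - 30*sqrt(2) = (c + 6)*(c - 5*sqrt(2))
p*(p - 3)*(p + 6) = p^3 + 3*p^2 - 18*p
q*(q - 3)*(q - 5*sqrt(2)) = q^3 - 5*sqrt(2)*q^2 - 3*q^2 + 15*sqrt(2)*q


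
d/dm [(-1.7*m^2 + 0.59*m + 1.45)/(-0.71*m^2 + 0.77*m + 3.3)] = (-0.8901*m^2 - 9.161*m + 0.8305)/(0.5041*m^4 - 1.0934*m^3 - 4.0931*m^2 + 5.082*m + 10.89)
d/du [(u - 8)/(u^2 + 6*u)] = (-u^2 + 16*u + 48)/(u^2*(u^2 + 12*u + 36))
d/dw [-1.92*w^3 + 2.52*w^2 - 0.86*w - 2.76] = -5.76*w^2 + 5.04*w - 0.86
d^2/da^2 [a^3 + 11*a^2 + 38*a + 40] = 6*a + 22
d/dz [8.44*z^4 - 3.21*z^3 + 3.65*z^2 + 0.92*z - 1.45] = 33.76*z^3 - 9.63*z^2 + 7.3*z + 0.92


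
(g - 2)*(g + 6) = g^2 + 4*g - 12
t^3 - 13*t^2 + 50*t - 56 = (t - 7)*(t - 4)*(t - 2)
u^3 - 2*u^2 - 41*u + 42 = (u - 7)*(u - 1)*(u + 6)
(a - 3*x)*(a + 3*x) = a^2 - 9*x^2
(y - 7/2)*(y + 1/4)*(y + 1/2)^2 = y^4 - 9*y^3/4 - 31*y^2/8 - 27*y/16 - 7/32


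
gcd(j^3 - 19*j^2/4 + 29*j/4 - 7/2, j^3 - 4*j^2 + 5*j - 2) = j^2 - 3*j + 2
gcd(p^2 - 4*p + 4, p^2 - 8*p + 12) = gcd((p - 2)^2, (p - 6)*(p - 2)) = p - 2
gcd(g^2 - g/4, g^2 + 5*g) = g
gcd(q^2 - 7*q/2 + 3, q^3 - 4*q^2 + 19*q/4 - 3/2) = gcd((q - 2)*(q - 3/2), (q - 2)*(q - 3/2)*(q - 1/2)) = q^2 - 7*q/2 + 3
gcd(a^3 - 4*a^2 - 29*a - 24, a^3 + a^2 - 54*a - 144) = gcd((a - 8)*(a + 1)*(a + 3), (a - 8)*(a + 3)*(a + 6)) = a^2 - 5*a - 24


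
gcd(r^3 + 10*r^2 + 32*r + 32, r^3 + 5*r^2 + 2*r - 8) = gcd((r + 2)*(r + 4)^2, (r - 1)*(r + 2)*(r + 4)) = r^2 + 6*r + 8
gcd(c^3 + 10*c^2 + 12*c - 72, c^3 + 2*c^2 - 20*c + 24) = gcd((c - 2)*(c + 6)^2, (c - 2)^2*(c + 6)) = c^2 + 4*c - 12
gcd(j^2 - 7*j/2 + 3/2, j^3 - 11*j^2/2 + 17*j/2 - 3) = j^2 - 7*j/2 + 3/2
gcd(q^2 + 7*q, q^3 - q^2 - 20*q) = q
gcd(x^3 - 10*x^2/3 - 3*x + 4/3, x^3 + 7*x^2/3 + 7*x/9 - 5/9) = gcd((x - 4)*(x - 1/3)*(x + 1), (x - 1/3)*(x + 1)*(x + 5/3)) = x^2 + 2*x/3 - 1/3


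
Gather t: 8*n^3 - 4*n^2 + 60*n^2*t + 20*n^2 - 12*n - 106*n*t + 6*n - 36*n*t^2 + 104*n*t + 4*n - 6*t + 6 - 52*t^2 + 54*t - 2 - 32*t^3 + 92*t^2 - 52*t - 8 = 8*n^3 + 16*n^2 - 2*n - 32*t^3 + t^2*(40 - 36*n) + t*(60*n^2 - 2*n - 4) - 4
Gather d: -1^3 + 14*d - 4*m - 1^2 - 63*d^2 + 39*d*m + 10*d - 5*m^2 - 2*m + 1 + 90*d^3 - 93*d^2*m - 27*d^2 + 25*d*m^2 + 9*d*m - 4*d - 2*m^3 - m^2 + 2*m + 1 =90*d^3 + d^2*(-93*m - 90) + d*(25*m^2 + 48*m + 20) - 2*m^3 - 6*m^2 - 4*m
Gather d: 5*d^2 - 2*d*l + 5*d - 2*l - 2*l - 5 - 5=5*d^2 + d*(5 - 2*l) - 4*l - 10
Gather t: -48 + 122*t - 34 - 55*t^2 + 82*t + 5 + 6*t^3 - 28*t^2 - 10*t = 6*t^3 - 83*t^2 + 194*t - 77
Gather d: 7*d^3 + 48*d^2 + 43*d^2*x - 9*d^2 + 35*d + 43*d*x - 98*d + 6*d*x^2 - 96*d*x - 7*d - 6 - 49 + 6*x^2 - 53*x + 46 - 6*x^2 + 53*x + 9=7*d^3 + d^2*(43*x + 39) + d*(6*x^2 - 53*x - 70)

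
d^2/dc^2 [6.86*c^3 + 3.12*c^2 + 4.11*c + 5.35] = 41.16*c + 6.24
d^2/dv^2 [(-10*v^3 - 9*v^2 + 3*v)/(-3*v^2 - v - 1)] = 2*(-74*v^3 - 51*v^2 + 57*v + 12)/(27*v^6 + 27*v^5 + 36*v^4 + 19*v^3 + 12*v^2 + 3*v + 1)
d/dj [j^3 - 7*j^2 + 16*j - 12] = 3*j^2 - 14*j + 16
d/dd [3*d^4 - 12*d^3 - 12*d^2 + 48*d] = 12*d^3 - 36*d^2 - 24*d + 48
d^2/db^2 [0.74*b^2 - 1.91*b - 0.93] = 1.48000000000000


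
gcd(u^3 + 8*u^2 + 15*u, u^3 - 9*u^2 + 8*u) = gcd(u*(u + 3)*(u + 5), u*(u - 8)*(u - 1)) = u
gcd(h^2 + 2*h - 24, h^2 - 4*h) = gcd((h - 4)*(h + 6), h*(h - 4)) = h - 4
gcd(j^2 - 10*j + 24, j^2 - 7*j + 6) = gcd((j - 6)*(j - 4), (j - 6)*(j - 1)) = j - 6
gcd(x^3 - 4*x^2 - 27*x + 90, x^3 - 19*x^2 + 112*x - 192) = x - 3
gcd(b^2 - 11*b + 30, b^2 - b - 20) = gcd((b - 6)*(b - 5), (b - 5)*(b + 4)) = b - 5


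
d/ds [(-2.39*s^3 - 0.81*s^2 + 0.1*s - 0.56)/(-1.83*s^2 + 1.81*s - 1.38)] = (4.3737*s^4 - 8.6518*s^3 + 8.6115*s^2 + 0.185999999999999*s + 0.8756)/(3.3489*s^4 - 6.6246*s^3 + 8.3269*s^2 - 4.9956*s + 1.9044)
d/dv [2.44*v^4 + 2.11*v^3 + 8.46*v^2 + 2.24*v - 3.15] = 9.76*v^3 + 6.33*v^2 + 16.92*v + 2.24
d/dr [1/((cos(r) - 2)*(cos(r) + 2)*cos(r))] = (3 - 4/cos(r)^2)*sin(r)/((cos(r) - 2)^2*(cos(r) + 2)^2)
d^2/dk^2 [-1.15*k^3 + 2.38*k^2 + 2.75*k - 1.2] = 4.76 - 6.9*k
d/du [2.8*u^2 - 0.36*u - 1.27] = 5.6*u - 0.36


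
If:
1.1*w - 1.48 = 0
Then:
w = 1.35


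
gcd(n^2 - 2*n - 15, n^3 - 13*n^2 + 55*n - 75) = n - 5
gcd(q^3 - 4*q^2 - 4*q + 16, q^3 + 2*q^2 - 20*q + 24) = q - 2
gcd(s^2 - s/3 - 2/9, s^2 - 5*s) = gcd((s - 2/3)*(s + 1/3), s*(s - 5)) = 1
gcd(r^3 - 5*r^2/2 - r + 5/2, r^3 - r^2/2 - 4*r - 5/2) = r^2 - 3*r/2 - 5/2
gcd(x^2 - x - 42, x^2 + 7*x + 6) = x + 6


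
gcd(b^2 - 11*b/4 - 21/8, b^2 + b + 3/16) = b + 3/4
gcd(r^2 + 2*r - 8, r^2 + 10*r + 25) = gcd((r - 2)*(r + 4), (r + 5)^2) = 1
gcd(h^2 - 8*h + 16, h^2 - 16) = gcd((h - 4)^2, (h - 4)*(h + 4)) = h - 4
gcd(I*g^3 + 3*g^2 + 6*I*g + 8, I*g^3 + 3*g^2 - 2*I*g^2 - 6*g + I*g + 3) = 1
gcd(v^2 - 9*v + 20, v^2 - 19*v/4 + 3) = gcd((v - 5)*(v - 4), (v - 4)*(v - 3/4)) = v - 4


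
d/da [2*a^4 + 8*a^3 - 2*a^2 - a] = 8*a^3 + 24*a^2 - 4*a - 1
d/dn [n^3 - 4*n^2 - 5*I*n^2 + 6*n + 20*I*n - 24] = 3*n^2 - 8*n - 10*I*n + 6 + 20*I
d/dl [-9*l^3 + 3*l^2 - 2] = 3*l*(2 - 9*l)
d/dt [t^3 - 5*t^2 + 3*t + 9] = 3*t^2 - 10*t + 3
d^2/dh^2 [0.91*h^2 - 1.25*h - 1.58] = 1.82000000000000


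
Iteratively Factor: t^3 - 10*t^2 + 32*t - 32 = (t - 4)*(t^2 - 6*t + 8) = (t - 4)^2*(t - 2)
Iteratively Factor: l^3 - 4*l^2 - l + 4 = (l - 4)*(l^2 - 1) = (l - 4)*(l + 1)*(l - 1)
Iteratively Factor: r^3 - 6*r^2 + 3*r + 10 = (r - 5)*(r^2 - r - 2) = (r - 5)*(r - 2)*(r + 1)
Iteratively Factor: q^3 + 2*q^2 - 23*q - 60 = (q - 5)*(q^2 + 7*q + 12) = (q - 5)*(q + 3)*(q + 4)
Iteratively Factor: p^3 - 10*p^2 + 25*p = (p - 5)*(p^2 - 5*p) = (p - 5)^2*(p)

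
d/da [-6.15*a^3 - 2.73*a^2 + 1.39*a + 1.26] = -18.45*a^2 - 5.46*a + 1.39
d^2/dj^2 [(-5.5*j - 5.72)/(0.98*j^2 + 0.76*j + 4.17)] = (-(1.96*j + 0.76)*(3.92*j + 1.52)*(5.5*j + 5.72) + (32.34*j + 19.5712)*(0.98*j^2 + 0.76*j + 4.17))/(0.98*j^2 + 0.76*j + 4.17)^3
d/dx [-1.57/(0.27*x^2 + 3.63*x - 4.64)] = (0.8478*x + 5.6991)/(0.27*x^2 + 3.63*x - 4.64)^2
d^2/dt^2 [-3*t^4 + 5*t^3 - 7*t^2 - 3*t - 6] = -36*t^2 + 30*t - 14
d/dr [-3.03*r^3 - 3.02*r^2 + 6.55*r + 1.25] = -9.09*r^2 - 6.04*r + 6.55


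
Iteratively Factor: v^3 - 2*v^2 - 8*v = (v)*(v^2 - 2*v - 8) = v*(v - 4)*(v + 2)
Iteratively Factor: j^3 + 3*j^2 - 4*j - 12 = (j - 2)*(j^2 + 5*j + 6) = (j - 2)*(j + 3)*(j + 2)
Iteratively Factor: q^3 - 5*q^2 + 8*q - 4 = (q - 1)*(q^2 - 4*q + 4) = (q - 2)*(q - 1)*(q - 2)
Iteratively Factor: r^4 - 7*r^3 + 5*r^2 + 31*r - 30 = (r - 5)*(r^3 - 2*r^2 - 5*r + 6) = (r - 5)*(r + 2)*(r^2 - 4*r + 3) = (r - 5)*(r - 3)*(r + 2)*(r - 1)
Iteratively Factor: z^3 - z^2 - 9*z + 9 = (z - 3)*(z^2 + 2*z - 3) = (z - 3)*(z - 1)*(z + 3)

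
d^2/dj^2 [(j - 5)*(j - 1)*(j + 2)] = 6*j - 8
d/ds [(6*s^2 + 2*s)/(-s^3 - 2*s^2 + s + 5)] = 2*(3*s^4 + 2*s^3 + 5*s^2 + 30*s + 5)/(s^6 + 4*s^5 + 2*s^4 - 14*s^3 - 19*s^2 + 10*s + 25)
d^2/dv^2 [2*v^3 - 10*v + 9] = 12*v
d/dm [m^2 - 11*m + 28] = 2*m - 11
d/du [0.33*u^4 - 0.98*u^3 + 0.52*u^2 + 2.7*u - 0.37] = 1.32*u^3 - 2.94*u^2 + 1.04*u + 2.7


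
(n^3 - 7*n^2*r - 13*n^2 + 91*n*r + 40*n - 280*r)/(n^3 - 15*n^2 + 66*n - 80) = (n - 7*r)/(n - 2)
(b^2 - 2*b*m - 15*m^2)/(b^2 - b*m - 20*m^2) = (b + 3*m)/(b + 4*m)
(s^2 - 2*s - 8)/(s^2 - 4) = (s - 4)/(s - 2)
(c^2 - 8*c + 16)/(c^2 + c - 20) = (c - 4)/(c + 5)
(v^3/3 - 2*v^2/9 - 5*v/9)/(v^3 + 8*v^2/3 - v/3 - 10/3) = v*(3*v^2 - 2*v - 5)/(3*(3*v^3 + 8*v^2 - v - 10))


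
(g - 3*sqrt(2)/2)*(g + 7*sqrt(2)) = g^2 + 11*sqrt(2)*g/2 - 21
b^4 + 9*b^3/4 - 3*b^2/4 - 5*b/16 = b*(b - 1/2)*(b + 1/4)*(b + 5/2)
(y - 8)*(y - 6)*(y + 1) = y^3 - 13*y^2 + 34*y + 48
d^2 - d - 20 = (d - 5)*(d + 4)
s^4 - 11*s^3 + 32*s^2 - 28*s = s*(s - 7)*(s - 2)^2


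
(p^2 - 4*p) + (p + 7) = p^2 - 3*p + 7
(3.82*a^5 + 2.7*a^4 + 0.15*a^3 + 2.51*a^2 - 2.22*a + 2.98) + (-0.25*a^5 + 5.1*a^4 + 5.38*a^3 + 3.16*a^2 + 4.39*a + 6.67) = 3.57*a^5 + 7.8*a^4 + 5.53*a^3 + 5.67*a^2 + 2.17*a + 9.65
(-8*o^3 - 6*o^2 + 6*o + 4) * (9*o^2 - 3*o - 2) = -72*o^5 - 30*o^4 + 88*o^3 + 30*o^2 - 24*o - 8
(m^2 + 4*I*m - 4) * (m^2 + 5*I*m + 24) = m^4 + 9*I*m^3 + 76*I*m - 96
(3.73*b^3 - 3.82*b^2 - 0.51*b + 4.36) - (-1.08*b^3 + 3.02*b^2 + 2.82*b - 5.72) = 4.81*b^3 - 6.84*b^2 - 3.33*b + 10.08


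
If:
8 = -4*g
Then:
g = -2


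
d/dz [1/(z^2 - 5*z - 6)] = (5 - 2*z)/(-z^2 + 5*z + 6)^2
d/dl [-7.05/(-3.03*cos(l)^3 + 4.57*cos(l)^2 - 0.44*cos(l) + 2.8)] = (64.0845*cos(l)^2 - 64.437*cos(l) + 3.102)*sin(l)/(3.03*cos(l)^3 - 4.57*cos(l)^2 + 0.44*cos(l) - 2.8)^2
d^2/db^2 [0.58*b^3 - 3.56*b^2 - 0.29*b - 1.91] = 3.48*b - 7.12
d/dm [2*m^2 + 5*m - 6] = 4*m + 5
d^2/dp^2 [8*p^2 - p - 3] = 16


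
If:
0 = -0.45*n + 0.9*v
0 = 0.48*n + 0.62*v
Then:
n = 0.00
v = 0.00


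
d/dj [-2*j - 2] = -2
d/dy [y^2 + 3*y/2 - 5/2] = 2*y + 3/2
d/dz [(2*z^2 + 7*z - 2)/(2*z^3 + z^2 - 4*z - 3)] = (-4*z^3 - 24*z^2 + 21*z - 29)/(4*z^5 - 15*z^3 - 5*z^2 + 15*z + 9)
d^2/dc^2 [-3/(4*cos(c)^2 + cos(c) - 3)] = 3*(64*sin(c)^4 - 81*sin(c)^2 - 12*cos(c) + 3*cos(3*c) - 9)/((cos(c) + 1)^3*(4*cos(c) - 3)^3)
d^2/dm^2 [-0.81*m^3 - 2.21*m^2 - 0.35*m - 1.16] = -4.86*m - 4.42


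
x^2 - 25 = (x - 5)*(x + 5)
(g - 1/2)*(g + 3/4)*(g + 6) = g^3 + 25*g^2/4 + 9*g/8 - 9/4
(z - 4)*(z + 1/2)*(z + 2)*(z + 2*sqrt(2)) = z^4 - 3*z^3/2 + 2*sqrt(2)*z^3 - 9*z^2 - 3*sqrt(2)*z^2 - 18*sqrt(2)*z - 4*z - 8*sqrt(2)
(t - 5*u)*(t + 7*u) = t^2 + 2*t*u - 35*u^2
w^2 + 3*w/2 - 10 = (w - 5/2)*(w + 4)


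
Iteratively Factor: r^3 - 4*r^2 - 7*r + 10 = (r + 2)*(r^2 - 6*r + 5) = (r - 5)*(r + 2)*(r - 1)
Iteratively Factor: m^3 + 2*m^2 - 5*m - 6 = (m + 3)*(m^2 - m - 2) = (m - 2)*(m + 3)*(m + 1)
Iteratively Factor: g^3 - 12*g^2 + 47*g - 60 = (g - 3)*(g^2 - 9*g + 20) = (g - 4)*(g - 3)*(g - 5)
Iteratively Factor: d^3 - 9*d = (d - 3)*(d^2 + 3*d) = d*(d - 3)*(d + 3)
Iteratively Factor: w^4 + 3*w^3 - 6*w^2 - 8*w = (w - 2)*(w^3 + 5*w^2 + 4*w) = (w - 2)*(w + 1)*(w^2 + 4*w) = w*(w - 2)*(w + 1)*(w + 4)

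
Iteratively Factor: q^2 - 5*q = (q)*(q - 5)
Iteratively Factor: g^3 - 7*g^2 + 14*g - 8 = (g - 4)*(g^2 - 3*g + 2) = (g - 4)*(g - 1)*(g - 2)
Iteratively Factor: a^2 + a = (a + 1)*(a)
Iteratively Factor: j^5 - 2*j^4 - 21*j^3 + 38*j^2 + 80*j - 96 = (j + 2)*(j^4 - 4*j^3 - 13*j^2 + 64*j - 48) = (j - 4)*(j + 2)*(j^3 - 13*j + 12) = (j - 4)*(j - 1)*(j + 2)*(j^2 + j - 12) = (j - 4)*(j - 3)*(j - 1)*(j + 2)*(j + 4)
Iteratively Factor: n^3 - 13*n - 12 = (n + 3)*(n^2 - 3*n - 4) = (n - 4)*(n + 3)*(n + 1)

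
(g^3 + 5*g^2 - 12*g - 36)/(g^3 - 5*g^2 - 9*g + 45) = (g^2 + 8*g + 12)/(g^2 - 2*g - 15)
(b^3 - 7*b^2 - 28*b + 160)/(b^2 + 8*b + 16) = (b^3 - 7*b^2 - 28*b + 160)/(b^2 + 8*b + 16)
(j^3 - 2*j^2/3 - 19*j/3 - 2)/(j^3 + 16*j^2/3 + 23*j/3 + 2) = (j - 3)/(j + 3)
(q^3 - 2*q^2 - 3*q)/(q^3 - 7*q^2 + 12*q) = (q + 1)/(q - 4)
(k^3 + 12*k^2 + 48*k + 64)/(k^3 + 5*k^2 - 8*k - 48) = (k + 4)/(k - 3)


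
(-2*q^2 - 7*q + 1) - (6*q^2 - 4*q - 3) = -8*q^2 - 3*q + 4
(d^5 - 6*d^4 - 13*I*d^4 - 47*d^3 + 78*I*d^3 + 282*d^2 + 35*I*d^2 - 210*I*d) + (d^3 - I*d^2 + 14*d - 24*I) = d^5 - 6*d^4 - 13*I*d^4 - 46*d^3 + 78*I*d^3 + 282*d^2 + 34*I*d^2 + 14*d - 210*I*d - 24*I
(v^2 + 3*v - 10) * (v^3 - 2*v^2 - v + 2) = v^5 + v^4 - 17*v^3 + 19*v^2 + 16*v - 20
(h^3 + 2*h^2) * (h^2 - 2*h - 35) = h^5 - 39*h^3 - 70*h^2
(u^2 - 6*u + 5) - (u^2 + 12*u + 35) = -18*u - 30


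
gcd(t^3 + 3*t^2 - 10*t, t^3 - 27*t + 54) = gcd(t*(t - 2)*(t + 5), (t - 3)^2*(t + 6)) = 1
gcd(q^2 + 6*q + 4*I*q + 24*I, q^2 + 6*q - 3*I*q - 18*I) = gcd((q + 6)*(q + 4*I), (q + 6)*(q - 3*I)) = q + 6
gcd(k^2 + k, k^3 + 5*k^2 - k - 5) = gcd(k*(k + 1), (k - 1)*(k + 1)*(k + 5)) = k + 1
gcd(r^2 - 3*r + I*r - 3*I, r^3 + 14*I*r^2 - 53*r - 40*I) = r + I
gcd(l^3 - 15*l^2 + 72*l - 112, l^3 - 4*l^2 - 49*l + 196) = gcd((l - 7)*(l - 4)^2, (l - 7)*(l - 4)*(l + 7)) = l^2 - 11*l + 28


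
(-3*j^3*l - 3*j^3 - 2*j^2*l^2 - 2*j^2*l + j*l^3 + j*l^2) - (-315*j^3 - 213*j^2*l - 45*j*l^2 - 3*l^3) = -3*j^3*l + 312*j^3 - 2*j^2*l^2 + 211*j^2*l + j*l^3 + 46*j*l^2 + 3*l^3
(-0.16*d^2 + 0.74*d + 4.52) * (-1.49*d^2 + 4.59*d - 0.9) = 0.2384*d^4 - 1.837*d^3 - 3.1942*d^2 + 20.0808*d - 4.068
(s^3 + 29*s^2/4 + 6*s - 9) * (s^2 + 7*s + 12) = s^5 + 57*s^4/4 + 275*s^3/4 + 120*s^2 + 9*s - 108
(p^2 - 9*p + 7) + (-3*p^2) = -2*p^2 - 9*p + 7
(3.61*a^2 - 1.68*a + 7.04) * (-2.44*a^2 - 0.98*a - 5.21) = -8.8084*a^4 + 0.5614*a^3 - 34.3393*a^2 + 1.8536*a - 36.6784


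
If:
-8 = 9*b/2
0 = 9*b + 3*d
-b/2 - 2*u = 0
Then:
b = -16/9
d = 16/3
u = 4/9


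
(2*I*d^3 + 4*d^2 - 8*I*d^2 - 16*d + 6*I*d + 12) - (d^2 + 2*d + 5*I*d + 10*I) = 2*I*d^3 + 3*d^2 - 8*I*d^2 - 18*d + I*d + 12 - 10*I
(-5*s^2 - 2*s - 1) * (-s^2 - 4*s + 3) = 5*s^4 + 22*s^3 - 6*s^2 - 2*s - 3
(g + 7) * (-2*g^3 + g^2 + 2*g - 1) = -2*g^4 - 13*g^3 + 9*g^2 + 13*g - 7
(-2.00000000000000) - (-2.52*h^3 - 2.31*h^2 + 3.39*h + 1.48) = 2.52*h^3 + 2.31*h^2 - 3.39*h - 3.48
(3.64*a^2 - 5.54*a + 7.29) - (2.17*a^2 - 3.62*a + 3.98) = 1.47*a^2 - 1.92*a + 3.31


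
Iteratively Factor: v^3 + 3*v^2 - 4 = (v - 1)*(v^2 + 4*v + 4) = (v - 1)*(v + 2)*(v + 2)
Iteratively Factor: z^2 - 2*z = (z)*(z - 2)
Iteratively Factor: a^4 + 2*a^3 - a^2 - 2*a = (a)*(a^3 + 2*a^2 - a - 2) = a*(a - 1)*(a^2 + 3*a + 2) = a*(a - 1)*(a + 1)*(a + 2)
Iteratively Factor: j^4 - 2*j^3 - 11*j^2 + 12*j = (j - 4)*(j^3 + 2*j^2 - 3*j) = (j - 4)*(j + 3)*(j^2 - j) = (j - 4)*(j - 1)*(j + 3)*(j)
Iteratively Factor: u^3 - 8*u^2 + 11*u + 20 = (u - 4)*(u^2 - 4*u - 5) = (u - 5)*(u - 4)*(u + 1)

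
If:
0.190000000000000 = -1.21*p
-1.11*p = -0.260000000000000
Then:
No Solution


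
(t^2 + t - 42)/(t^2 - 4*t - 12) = (t + 7)/(t + 2)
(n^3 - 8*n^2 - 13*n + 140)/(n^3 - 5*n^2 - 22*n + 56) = (n - 5)/(n - 2)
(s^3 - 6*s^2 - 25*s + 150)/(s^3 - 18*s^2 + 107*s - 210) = (s + 5)/(s - 7)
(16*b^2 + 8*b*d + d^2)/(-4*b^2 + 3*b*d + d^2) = (-4*b - d)/(b - d)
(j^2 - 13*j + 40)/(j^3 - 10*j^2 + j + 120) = 1/(j + 3)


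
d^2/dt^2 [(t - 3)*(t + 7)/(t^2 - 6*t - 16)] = 10*(2*t^3 - 3*t^2 + 114*t - 244)/(t^6 - 18*t^5 + 60*t^4 + 360*t^3 - 960*t^2 - 4608*t - 4096)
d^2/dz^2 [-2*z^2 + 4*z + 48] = -4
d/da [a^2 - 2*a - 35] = 2*a - 2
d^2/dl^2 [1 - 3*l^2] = -6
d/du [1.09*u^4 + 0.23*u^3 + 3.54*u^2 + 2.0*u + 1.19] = 4.36*u^3 + 0.69*u^2 + 7.08*u + 2.0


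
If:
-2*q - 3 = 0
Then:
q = -3/2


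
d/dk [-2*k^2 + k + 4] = 1 - 4*k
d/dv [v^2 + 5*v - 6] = 2*v + 5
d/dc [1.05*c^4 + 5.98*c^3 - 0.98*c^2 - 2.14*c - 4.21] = 4.2*c^3 + 17.94*c^2 - 1.96*c - 2.14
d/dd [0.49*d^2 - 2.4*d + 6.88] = 0.98*d - 2.4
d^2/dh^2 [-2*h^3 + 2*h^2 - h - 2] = 4 - 12*h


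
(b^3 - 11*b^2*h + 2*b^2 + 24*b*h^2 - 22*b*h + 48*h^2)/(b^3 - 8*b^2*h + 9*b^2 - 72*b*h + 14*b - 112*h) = (b - 3*h)/(b + 7)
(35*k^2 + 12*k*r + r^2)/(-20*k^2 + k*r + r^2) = (7*k + r)/(-4*k + r)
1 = 1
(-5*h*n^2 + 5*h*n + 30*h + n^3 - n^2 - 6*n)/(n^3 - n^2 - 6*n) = (-5*h + n)/n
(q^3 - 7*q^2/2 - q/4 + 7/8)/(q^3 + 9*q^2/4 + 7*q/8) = (4*q^2 - 16*q + 7)/(q*(4*q + 7))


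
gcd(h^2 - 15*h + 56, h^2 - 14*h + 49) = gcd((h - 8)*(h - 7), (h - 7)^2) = h - 7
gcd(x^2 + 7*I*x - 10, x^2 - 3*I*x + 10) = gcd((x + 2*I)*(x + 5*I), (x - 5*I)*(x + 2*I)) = x + 2*I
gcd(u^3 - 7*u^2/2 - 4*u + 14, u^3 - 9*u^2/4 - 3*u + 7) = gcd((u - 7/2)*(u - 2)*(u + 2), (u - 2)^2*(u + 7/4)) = u - 2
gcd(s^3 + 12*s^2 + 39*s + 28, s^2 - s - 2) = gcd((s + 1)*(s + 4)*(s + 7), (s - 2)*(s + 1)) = s + 1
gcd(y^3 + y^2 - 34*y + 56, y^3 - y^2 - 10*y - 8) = y - 4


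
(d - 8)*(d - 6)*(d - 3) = d^3 - 17*d^2 + 90*d - 144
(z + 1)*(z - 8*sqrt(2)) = z^2 - 8*sqrt(2)*z + z - 8*sqrt(2)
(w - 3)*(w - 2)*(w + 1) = w^3 - 4*w^2 + w + 6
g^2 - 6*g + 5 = (g - 5)*(g - 1)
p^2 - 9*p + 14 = (p - 7)*(p - 2)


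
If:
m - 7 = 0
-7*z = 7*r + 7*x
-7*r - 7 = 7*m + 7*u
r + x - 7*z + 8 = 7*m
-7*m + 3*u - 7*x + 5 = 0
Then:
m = 7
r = 831/32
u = -1087/32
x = -667/32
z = -41/8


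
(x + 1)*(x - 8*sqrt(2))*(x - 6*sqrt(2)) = x^3 - 14*sqrt(2)*x^2 + x^2 - 14*sqrt(2)*x + 96*x + 96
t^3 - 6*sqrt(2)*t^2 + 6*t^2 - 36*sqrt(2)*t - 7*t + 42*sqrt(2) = (t - 1)*(t + 7)*(t - 6*sqrt(2))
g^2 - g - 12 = (g - 4)*(g + 3)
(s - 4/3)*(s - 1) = s^2 - 7*s/3 + 4/3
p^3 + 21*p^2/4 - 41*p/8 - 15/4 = (p - 5/4)*(p + 1/2)*(p + 6)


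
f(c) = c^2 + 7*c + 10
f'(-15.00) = -23.00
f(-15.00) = 130.00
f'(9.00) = 25.00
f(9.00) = 154.00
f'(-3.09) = 0.82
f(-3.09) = -2.08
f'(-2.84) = 1.32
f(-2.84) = -1.81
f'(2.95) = 12.90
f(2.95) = 39.35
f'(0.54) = 8.08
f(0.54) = 14.07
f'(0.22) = 7.44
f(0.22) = 11.59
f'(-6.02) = -5.04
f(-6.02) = 4.10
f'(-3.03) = 0.94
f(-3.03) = -2.03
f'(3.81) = 14.62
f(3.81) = 51.19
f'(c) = 2*c + 7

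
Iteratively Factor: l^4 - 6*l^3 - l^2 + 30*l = (l - 3)*(l^3 - 3*l^2 - 10*l) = l*(l - 3)*(l^2 - 3*l - 10) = l*(l - 3)*(l + 2)*(l - 5)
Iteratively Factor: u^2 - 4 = (u - 2)*(u + 2)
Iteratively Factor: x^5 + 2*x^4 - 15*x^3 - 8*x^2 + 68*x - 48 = (x - 2)*(x^4 + 4*x^3 - 7*x^2 - 22*x + 24) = (x - 2)*(x + 4)*(x^3 - 7*x + 6) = (x - 2)^2*(x + 4)*(x^2 + 2*x - 3) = (x - 2)^2*(x + 3)*(x + 4)*(x - 1)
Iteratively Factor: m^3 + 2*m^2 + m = (m)*(m^2 + 2*m + 1) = m*(m + 1)*(m + 1)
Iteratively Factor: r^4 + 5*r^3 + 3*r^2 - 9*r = (r + 3)*(r^3 + 2*r^2 - 3*r) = (r - 1)*(r + 3)*(r^2 + 3*r) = (r - 1)*(r + 3)^2*(r)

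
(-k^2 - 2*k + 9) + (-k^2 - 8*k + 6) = -2*k^2 - 10*k + 15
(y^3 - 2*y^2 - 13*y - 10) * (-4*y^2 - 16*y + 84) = -4*y^5 - 8*y^4 + 168*y^3 + 80*y^2 - 932*y - 840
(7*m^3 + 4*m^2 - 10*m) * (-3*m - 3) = -21*m^4 - 33*m^3 + 18*m^2 + 30*m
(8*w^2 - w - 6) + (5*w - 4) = 8*w^2 + 4*w - 10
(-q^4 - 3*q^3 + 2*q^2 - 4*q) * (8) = -8*q^4 - 24*q^3 + 16*q^2 - 32*q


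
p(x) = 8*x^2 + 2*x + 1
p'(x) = 16*x + 2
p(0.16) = 1.52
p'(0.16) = 4.56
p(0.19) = 1.67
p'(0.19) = 5.04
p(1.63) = 25.52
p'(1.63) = 28.08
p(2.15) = 42.28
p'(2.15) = 36.40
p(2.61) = 60.72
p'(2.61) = 43.76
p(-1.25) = 11.00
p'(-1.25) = -18.00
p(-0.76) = 4.10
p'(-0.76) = -10.16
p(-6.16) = 292.24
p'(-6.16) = -96.56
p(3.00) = 79.00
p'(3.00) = 50.00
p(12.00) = 1177.00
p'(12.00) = 194.00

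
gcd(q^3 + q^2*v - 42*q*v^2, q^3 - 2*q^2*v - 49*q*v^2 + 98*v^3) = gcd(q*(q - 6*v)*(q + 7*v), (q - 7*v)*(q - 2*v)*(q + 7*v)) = q + 7*v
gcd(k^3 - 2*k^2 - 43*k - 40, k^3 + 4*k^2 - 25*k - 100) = k + 5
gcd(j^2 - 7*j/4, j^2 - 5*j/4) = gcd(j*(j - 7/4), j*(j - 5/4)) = j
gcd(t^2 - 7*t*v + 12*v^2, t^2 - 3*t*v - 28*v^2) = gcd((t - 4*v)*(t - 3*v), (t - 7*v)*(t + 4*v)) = 1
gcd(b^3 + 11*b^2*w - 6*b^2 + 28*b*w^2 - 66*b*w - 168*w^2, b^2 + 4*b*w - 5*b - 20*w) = b + 4*w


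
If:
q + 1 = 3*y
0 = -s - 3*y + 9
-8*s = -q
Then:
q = 64/9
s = 8/9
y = 73/27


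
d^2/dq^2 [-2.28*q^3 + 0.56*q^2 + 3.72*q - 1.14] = 1.12 - 13.68*q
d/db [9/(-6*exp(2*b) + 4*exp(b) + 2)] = (27*exp(b) - 9)*exp(b)/(-3*exp(2*b) + 2*exp(b) + 1)^2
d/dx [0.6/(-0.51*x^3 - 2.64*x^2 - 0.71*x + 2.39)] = (0.918*x^2 + 3.168*x + 0.426)/(0.51*x^3 + 2.64*x^2 + 0.71*x - 2.39)^2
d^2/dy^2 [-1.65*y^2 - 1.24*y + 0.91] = -3.30000000000000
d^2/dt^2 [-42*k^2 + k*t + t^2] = 2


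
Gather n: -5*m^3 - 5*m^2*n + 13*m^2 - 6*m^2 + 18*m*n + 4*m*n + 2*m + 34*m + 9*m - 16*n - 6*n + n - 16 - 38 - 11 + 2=-5*m^3 + 7*m^2 + 45*m + n*(-5*m^2 + 22*m - 21) - 63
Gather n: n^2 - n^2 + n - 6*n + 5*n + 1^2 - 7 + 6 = 0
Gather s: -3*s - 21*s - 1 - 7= -24*s - 8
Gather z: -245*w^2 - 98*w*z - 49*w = -245*w^2 - 98*w*z - 49*w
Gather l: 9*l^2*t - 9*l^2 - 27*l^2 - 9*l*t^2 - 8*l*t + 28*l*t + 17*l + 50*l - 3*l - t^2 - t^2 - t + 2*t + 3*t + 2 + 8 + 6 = l^2*(9*t - 36) + l*(-9*t^2 + 20*t + 64) - 2*t^2 + 4*t + 16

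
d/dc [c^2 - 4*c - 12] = 2*c - 4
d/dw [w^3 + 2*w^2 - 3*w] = 3*w^2 + 4*w - 3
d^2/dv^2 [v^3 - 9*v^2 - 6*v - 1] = 6*v - 18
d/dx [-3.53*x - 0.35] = -3.53000000000000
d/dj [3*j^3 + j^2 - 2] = j*(9*j + 2)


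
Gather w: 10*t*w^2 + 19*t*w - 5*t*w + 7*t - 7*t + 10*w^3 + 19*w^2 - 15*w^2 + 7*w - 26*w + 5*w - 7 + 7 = 10*w^3 + w^2*(10*t + 4) + w*(14*t - 14)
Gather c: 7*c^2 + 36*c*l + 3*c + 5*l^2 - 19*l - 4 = 7*c^2 + c*(36*l + 3) + 5*l^2 - 19*l - 4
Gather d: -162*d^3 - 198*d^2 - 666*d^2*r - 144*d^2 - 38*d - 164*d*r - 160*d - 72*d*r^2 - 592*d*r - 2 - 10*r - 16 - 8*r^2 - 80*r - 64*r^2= -162*d^3 + d^2*(-666*r - 342) + d*(-72*r^2 - 756*r - 198) - 72*r^2 - 90*r - 18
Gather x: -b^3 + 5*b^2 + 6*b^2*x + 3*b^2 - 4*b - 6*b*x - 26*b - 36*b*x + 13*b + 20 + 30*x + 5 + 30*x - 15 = -b^3 + 8*b^2 - 17*b + x*(6*b^2 - 42*b + 60) + 10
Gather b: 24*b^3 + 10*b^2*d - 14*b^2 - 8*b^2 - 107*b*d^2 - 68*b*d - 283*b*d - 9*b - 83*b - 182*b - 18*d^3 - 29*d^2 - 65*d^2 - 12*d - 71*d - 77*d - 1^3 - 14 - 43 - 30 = 24*b^3 + b^2*(10*d - 22) + b*(-107*d^2 - 351*d - 274) - 18*d^3 - 94*d^2 - 160*d - 88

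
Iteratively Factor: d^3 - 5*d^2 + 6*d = (d - 3)*(d^2 - 2*d) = d*(d - 3)*(d - 2)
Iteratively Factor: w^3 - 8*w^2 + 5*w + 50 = (w - 5)*(w^2 - 3*w - 10) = (w - 5)^2*(w + 2)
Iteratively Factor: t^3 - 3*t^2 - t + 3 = (t - 3)*(t^2 - 1) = (t - 3)*(t + 1)*(t - 1)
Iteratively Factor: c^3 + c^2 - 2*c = (c)*(c^2 + c - 2) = c*(c + 2)*(c - 1)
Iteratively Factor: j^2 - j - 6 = (j - 3)*(j + 2)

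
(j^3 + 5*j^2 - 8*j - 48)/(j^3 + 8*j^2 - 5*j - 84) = (j + 4)/(j + 7)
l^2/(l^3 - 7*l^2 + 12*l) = l/(l^2 - 7*l + 12)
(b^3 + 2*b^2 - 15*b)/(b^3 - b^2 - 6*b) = (b + 5)/(b + 2)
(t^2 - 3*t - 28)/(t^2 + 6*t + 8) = (t - 7)/(t + 2)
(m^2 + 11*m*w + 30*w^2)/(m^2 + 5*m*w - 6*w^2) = (-m - 5*w)/(-m + w)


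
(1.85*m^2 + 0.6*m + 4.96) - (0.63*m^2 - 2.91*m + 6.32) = 1.22*m^2 + 3.51*m - 1.36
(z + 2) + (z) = 2*z + 2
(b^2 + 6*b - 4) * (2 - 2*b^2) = -2*b^4 - 12*b^3 + 10*b^2 + 12*b - 8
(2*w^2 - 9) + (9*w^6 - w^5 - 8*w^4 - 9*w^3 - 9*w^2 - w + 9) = 9*w^6 - w^5 - 8*w^4 - 9*w^3 - 7*w^2 - w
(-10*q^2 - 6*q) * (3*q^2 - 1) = -30*q^4 - 18*q^3 + 10*q^2 + 6*q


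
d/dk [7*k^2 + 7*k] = 14*k + 7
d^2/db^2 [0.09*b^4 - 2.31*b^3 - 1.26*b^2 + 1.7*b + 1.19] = 1.08*b^2 - 13.86*b - 2.52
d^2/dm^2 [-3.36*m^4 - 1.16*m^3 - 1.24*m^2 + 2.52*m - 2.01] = -40.32*m^2 - 6.96*m - 2.48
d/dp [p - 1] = 1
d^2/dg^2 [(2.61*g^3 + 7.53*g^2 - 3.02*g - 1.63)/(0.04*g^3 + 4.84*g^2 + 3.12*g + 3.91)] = (1.38777878078145e-17*g^7 - 0.986496000000001*g^6 - 1.98335999999983*g^5 - 14.0762399999999*g^4 - 437.663456*g^3 - 888.619896*g^2 + 436.165542*g + 333.881354)/(6.4e-5*g^9 + 0.023232*g^8 + 2.826048*g^7 + 117.022864*g^6 + 224.9736*g^5 + 419.053584*g^4 + 386.470668*g^3 + 336.167724*g^2 + 143.096616*g + 59.776471)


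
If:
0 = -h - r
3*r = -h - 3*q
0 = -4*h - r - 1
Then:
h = -1/3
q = -2/9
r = 1/3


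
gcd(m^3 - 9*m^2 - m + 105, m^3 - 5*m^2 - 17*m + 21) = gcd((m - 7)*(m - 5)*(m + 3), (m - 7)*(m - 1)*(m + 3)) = m^2 - 4*m - 21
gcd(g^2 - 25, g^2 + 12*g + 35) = g + 5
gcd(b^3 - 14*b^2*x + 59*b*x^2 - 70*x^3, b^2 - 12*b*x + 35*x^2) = b^2 - 12*b*x + 35*x^2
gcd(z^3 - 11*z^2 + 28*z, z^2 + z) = z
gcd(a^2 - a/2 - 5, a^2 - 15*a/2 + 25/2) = a - 5/2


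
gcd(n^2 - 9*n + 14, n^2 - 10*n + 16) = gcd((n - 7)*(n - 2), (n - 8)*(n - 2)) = n - 2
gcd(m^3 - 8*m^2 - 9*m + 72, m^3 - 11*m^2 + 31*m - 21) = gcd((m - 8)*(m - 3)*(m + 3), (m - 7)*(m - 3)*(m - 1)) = m - 3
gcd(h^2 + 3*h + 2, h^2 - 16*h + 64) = 1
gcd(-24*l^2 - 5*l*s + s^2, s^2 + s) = 1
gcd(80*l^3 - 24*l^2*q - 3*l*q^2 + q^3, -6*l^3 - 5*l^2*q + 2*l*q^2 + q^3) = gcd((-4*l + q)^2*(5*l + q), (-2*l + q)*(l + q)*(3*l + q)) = 1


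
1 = 1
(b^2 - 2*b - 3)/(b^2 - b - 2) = (b - 3)/(b - 2)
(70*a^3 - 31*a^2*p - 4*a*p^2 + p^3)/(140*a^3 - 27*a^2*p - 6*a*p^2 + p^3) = (-2*a + p)/(-4*a + p)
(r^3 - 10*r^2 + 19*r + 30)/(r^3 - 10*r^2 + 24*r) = (r^2 - 4*r - 5)/(r*(r - 4))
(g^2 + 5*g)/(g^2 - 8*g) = (g + 5)/(g - 8)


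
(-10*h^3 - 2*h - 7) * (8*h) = -80*h^4 - 16*h^2 - 56*h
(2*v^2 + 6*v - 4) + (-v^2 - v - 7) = v^2 + 5*v - 11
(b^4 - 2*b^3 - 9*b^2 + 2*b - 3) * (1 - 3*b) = -3*b^5 + 7*b^4 + 25*b^3 - 15*b^2 + 11*b - 3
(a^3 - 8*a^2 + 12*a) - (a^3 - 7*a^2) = -a^2 + 12*a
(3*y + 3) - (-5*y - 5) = 8*y + 8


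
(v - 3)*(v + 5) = v^2 + 2*v - 15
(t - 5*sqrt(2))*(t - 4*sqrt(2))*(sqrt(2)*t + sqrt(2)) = sqrt(2)*t^3 - 18*t^2 + sqrt(2)*t^2 - 18*t + 40*sqrt(2)*t + 40*sqrt(2)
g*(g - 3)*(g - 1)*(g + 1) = g^4 - 3*g^3 - g^2 + 3*g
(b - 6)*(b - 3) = b^2 - 9*b + 18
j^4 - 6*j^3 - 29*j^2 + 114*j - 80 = (j - 8)*(j - 2)*(j - 1)*(j + 5)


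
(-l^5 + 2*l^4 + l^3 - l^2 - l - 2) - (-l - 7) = -l^5 + 2*l^4 + l^3 - l^2 + 5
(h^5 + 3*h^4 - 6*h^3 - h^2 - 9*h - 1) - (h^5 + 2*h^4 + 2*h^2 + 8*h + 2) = h^4 - 6*h^3 - 3*h^2 - 17*h - 3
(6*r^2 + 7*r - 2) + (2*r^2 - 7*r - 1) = 8*r^2 - 3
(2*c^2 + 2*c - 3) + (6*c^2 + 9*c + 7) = 8*c^2 + 11*c + 4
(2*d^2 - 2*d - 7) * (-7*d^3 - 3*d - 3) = -14*d^5 + 14*d^4 + 43*d^3 + 27*d + 21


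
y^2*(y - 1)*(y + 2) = y^4 + y^3 - 2*y^2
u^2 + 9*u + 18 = (u + 3)*(u + 6)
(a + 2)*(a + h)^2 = a^3 + 2*a^2*h + 2*a^2 + a*h^2 + 4*a*h + 2*h^2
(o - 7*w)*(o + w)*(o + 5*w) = o^3 - o^2*w - 37*o*w^2 - 35*w^3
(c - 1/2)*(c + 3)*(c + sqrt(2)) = c^3 + sqrt(2)*c^2 + 5*c^2/2 - 3*c/2 + 5*sqrt(2)*c/2 - 3*sqrt(2)/2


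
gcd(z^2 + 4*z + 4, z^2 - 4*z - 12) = z + 2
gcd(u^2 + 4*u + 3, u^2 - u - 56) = 1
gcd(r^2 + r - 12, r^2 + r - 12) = r^2 + r - 12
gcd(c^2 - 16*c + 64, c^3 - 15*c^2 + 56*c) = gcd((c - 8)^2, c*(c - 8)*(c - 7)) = c - 8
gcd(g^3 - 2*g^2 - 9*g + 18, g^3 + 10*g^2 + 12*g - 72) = g - 2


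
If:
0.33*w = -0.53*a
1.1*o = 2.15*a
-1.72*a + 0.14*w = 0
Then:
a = 0.00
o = 0.00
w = 0.00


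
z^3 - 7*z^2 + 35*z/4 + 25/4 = (z - 5)*(z - 5/2)*(z + 1/2)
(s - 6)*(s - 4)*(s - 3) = s^3 - 13*s^2 + 54*s - 72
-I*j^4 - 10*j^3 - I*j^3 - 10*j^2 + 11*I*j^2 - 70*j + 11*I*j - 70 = (j - 7*I)*(j - 5*I)*(j + 2*I)*(-I*j - I)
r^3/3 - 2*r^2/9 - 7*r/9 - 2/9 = (r/3 + 1/3)*(r - 2)*(r + 1/3)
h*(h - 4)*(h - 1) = h^3 - 5*h^2 + 4*h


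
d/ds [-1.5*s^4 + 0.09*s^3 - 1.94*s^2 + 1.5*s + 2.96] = -6.0*s^3 + 0.27*s^2 - 3.88*s + 1.5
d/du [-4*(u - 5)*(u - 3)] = 32 - 8*u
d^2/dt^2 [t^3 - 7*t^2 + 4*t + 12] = 6*t - 14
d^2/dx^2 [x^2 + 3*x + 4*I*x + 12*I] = 2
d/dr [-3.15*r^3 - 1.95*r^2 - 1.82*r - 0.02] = -9.45*r^2 - 3.9*r - 1.82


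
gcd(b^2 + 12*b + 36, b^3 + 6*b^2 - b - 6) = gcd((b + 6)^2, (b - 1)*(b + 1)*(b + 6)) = b + 6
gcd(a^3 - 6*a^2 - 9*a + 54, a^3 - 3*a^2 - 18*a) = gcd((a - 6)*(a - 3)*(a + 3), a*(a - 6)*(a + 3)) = a^2 - 3*a - 18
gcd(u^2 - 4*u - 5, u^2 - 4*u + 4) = 1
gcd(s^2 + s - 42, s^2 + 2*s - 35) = s + 7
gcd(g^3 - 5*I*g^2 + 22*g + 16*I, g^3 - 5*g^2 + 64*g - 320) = g - 8*I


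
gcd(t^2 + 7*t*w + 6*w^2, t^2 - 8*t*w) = 1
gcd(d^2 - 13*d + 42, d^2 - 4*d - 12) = d - 6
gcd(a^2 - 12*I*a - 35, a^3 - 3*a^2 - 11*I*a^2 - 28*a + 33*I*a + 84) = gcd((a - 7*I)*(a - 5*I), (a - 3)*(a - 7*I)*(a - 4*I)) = a - 7*I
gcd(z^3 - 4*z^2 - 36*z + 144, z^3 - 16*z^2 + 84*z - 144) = z^2 - 10*z + 24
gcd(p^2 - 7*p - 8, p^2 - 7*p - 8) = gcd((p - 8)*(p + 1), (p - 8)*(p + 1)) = p^2 - 7*p - 8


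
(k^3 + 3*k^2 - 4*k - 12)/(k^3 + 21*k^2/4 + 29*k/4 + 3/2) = 4*(k - 2)/(4*k + 1)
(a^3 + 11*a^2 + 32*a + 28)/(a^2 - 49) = (a^2 + 4*a + 4)/(a - 7)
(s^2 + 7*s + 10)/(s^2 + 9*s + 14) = (s + 5)/(s + 7)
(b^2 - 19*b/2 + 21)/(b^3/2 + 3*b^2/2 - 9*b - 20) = (2*b^2 - 19*b + 42)/(b^3 + 3*b^2 - 18*b - 40)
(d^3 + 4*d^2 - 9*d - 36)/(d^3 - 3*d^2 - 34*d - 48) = (d^2 + d - 12)/(d^2 - 6*d - 16)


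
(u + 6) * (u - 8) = u^2 - 2*u - 48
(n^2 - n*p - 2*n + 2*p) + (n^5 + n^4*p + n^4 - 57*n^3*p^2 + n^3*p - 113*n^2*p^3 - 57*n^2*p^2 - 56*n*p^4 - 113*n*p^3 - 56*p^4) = n^5 + n^4*p + n^4 - 57*n^3*p^2 + n^3*p - 113*n^2*p^3 - 57*n^2*p^2 + n^2 - 56*n*p^4 - 113*n*p^3 - n*p - 2*n - 56*p^4 + 2*p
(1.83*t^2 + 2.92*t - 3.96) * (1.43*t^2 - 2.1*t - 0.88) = 2.6169*t^4 + 0.332599999999999*t^3 - 13.4052*t^2 + 5.7464*t + 3.4848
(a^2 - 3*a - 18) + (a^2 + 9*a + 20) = 2*a^2 + 6*a + 2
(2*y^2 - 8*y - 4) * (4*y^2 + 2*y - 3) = 8*y^4 - 28*y^3 - 38*y^2 + 16*y + 12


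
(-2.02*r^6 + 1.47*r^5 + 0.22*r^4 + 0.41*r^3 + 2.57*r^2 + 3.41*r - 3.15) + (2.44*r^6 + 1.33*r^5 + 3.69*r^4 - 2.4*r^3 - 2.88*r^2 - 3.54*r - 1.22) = 0.42*r^6 + 2.8*r^5 + 3.91*r^4 - 1.99*r^3 - 0.31*r^2 - 0.13*r - 4.37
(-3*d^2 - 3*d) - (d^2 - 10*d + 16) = -4*d^2 + 7*d - 16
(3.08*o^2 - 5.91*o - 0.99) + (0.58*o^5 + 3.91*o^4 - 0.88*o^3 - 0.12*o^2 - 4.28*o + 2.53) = 0.58*o^5 + 3.91*o^4 - 0.88*o^3 + 2.96*o^2 - 10.19*o + 1.54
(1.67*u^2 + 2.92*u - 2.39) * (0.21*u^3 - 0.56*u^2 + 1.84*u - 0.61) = 0.3507*u^5 - 0.322*u^4 + 0.9357*u^3 + 5.6925*u^2 - 6.1788*u + 1.4579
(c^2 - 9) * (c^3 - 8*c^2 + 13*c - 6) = c^5 - 8*c^4 + 4*c^3 + 66*c^2 - 117*c + 54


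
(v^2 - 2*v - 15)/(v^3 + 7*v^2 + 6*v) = (v^2 - 2*v - 15)/(v*(v^2 + 7*v + 6))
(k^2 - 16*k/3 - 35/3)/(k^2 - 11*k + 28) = (k + 5/3)/(k - 4)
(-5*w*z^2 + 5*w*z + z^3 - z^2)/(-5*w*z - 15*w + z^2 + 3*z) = z*(z - 1)/(z + 3)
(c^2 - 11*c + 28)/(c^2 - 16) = (c - 7)/(c + 4)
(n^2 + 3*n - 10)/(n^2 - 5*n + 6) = (n + 5)/(n - 3)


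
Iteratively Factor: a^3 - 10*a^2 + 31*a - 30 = (a - 3)*(a^2 - 7*a + 10) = (a - 3)*(a - 2)*(a - 5)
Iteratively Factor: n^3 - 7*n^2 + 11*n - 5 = (n - 1)*(n^2 - 6*n + 5) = (n - 5)*(n - 1)*(n - 1)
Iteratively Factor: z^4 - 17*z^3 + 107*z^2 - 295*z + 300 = (z - 4)*(z^3 - 13*z^2 + 55*z - 75) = (z - 4)*(z - 3)*(z^2 - 10*z + 25) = (z - 5)*(z - 4)*(z - 3)*(z - 5)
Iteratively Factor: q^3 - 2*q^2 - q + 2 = (q - 2)*(q^2 - 1) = (q - 2)*(q + 1)*(q - 1)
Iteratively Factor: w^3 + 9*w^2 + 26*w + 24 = (w + 4)*(w^2 + 5*w + 6) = (w + 3)*(w + 4)*(w + 2)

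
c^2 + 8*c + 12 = (c + 2)*(c + 6)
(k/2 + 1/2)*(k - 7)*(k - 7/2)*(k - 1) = k^4/2 - 21*k^3/4 + 47*k^2/4 + 21*k/4 - 49/4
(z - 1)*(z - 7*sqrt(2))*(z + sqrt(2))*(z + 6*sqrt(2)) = z^4 - z^3 - 86*z^2 - 84*sqrt(2)*z + 86*z + 84*sqrt(2)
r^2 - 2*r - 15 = (r - 5)*(r + 3)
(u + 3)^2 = u^2 + 6*u + 9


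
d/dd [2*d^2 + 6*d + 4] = 4*d + 6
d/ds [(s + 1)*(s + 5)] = 2*s + 6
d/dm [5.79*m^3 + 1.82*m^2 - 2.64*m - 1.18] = 17.37*m^2 + 3.64*m - 2.64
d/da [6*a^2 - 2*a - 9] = 12*a - 2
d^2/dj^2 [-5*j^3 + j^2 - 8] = 2 - 30*j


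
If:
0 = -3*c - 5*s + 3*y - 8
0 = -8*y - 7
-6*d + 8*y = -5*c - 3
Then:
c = -5*s/3 - 85/24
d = -25*s/18 - 521/144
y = -7/8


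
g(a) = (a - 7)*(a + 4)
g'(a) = 2*a - 3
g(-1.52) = -21.13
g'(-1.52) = -6.04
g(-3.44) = -5.85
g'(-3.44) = -9.88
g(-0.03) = -27.91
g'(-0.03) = -3.06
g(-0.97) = -24.15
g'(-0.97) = -4.94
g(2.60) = -29.04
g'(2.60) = 2.20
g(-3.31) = -7.11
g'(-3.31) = -9.62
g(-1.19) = -23.01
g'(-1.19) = -5.38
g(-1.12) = -23.39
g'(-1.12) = -5.24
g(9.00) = 26.00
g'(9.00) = 15.00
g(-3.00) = -10.00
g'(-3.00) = -9.00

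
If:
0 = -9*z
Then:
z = 0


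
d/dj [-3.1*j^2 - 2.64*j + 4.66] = -6.2*j - 2.64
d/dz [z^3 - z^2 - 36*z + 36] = 3*z^2 - 2*z - 36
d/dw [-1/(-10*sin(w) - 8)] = -5*cos(w)/(2*(5*sin(w) + 4)^2)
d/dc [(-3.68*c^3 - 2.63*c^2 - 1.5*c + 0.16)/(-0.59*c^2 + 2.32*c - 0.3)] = (2.1712*c^4 - 17.0752*c^3 - 3.6746*c^2 + 1.7668*c + 0.0788)/(0.3481*c^4 - 2.7376*c^3 + 5.7364*c^2 - 1.392*c + 0.09)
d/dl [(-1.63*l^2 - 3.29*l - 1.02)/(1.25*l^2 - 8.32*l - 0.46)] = (17.6741*l^2 + 4.0496*l - 6.973)/(1.5625*l^4 - 20.8*l^3 + 68.0724*l^2 + 7.6544*l + 0.2116)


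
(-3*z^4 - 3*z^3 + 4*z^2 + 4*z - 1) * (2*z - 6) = -6*z^5 + 12*z^4 + 26*z^3 - 16*z^2 - 26*z + 6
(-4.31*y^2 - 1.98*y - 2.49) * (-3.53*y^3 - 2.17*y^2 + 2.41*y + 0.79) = 15.2143*y^5 + 16.3421*y^4 + 2.6992*y^3 - 2.7734*y^2 - 7.5651*y - 1.9671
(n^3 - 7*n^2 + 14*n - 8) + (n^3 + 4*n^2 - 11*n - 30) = 2*n^3 - 3*n^2 + 3*n - 38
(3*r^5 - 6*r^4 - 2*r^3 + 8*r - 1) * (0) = 0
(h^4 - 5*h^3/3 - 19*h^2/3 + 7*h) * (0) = 0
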